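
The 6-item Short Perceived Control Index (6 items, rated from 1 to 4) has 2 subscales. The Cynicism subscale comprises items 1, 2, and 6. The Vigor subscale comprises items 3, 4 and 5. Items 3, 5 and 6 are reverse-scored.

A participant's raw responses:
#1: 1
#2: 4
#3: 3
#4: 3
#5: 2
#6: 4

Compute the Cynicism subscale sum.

6

Cynicism items: 1, 2, 6.
Of these, item 6 is reverse-scored; reverse-coded value = 5 − response.
  item 1: 1
  item 2: 4
  item 6: 5 − 4 = 1
Sum = 1 + 4 + 1 = 6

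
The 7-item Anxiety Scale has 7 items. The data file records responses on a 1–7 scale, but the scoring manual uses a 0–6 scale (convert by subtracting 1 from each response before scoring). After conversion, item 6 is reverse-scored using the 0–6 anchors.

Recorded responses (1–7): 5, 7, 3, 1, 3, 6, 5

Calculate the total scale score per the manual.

19

Convert to 0–6: 4, 6, 2, 0, 2, 5, 4
Reverse-coded (reverse-coded value = 6 − response):
  item 6: 6 − 5 = 1
Scored: 4, 6, 2, 0, 2, 1, 4
Total = 19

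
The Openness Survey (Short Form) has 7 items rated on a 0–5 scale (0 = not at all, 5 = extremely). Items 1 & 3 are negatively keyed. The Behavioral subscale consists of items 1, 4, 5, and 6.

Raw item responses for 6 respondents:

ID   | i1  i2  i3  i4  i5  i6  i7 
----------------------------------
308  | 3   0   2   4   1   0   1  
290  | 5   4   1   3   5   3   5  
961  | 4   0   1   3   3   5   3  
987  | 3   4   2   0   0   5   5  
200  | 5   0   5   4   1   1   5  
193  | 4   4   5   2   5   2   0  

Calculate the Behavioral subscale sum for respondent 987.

Respondent 987 raw: 3, 4, 2, 0, 0, 5, 5.
Behavioral items: 1, 4, 5, 6.
Reverse-coded (reversed = (0+5) − raw = 5 − raw):
  item 1: 5 − 3 = 2
  item 4: 0
  item 5: 0
  item 6: 5
Sum = 2 + 0 + 0 + 5 = 7

7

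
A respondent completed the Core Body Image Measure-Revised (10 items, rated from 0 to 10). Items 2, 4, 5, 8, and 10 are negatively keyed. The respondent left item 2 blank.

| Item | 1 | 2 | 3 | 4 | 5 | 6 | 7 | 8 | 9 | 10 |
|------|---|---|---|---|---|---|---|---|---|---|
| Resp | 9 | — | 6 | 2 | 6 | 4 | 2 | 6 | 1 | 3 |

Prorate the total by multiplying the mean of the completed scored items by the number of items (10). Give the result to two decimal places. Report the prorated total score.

50.00

Reverse-coded (on a 0–10 scale, reversed = 10 − raw):
  item 4: 10 − 2 = 8
  item 5: 10 − 6 = 4
  item 8: 10 − 6 = 4
  item 10: 10 − 3 = 7
Completed scored items (9 of 10): 9, 6, 8, 4, 4, 2, 4, 1, 7; sum = 45.
Person mean = 45 / 9 ≈ 5.0000
Prorated total = (45 / 9) × 10 = 50.00 (to 2 dp)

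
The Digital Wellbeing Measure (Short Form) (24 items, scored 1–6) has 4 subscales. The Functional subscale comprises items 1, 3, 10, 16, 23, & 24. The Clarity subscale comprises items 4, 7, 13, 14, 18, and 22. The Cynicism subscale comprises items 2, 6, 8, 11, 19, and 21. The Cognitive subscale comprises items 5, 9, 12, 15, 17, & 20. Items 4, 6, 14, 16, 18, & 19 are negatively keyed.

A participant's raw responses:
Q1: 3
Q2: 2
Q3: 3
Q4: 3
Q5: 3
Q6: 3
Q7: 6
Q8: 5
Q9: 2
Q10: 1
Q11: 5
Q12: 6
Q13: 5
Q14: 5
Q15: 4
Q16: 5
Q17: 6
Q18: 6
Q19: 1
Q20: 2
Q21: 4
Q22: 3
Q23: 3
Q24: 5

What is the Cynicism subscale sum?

Cynicism items: 2, 6, 8, 11, 19, 21.
Of these, items 6 & 19 are negatively keyed; reverse-coded value = 7 − response.
  item 2: 2
  item 6: 7 − 3 = 4
  item 8: 5
  item 11: 5
  item 19: 7 − 1 = 6
  item 21: 4
Sum = 2 + 4 + 5 + 5 + 6 + 4 = 26

26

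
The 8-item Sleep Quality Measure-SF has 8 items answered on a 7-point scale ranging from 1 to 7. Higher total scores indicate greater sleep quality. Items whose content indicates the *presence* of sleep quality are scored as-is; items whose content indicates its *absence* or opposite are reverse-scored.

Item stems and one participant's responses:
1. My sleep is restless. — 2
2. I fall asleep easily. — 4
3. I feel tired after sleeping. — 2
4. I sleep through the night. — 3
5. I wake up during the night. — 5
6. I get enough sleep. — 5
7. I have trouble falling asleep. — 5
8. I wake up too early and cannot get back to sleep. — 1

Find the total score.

Items 1, 3, 5, 7, 8 describe the absence/opposite of sleep quality → reverse-score.
on a 1–7 scale, reversed = 8 − raw.
  item 1: 8 − 2 = 6
  item 2: 4
  item 3: 8 − 2 = 6
  item 4: 3
  item 5: 8 − 5 = 3
  item 6: 5
  item 7: 8 − 5 = 3
  item 8: 8 − 1 = 7
Total = 6 + 4 + 6 + 3 + 3 + 5 + 3 + 7 = 37

37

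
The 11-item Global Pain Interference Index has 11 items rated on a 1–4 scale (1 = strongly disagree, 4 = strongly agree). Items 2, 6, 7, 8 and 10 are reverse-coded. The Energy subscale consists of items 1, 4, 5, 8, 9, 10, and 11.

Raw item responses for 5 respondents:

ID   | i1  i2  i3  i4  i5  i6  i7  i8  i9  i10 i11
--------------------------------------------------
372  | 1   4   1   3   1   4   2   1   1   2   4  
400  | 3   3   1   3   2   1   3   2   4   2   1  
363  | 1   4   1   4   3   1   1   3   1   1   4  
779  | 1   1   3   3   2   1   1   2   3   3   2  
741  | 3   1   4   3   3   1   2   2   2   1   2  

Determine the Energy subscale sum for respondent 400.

19

Respondent 400 raw: 3, 3, 1, 3, 2, 1, 3, 2, 4, 2, 1.
Energy items: 1, 4, 5, 8, 9, 10, 11.
Reverse-coded (reverse-coded value = 5 − response):
  item 1: 3
  item 4: 3
  item 5: 2
  item 8: 5 − 2 = 3
  item 9: 4
  item 10: 5 − 2 = 3
  item 11: 1
Sum = 3 + 3 + 2 + 3 + 4 + 3 + 1 = 19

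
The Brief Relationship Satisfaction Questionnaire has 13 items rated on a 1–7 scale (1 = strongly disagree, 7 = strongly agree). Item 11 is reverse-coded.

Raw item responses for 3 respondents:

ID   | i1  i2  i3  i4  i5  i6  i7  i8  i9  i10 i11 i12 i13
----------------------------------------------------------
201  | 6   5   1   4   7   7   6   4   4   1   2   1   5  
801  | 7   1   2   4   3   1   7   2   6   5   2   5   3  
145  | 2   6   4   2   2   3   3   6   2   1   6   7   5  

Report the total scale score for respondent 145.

45

Respondent 145 raw: 2, 6, 4, 2, 2, 3, 3, 6, 2, 1, 6, 7, 5.
Reverse-coded (reversed = (1+7) − raw = 8 − raw):
  item 1: 2
  item 2: 6
  item 3: 4
  item 4: 2
  item 5: 2
  item 6: 3
  item 7: 3
  item 8: 6
  item 9: 2
  item 10: 1
  item 11: 8 − 6 = 2
  item 12: 7
  item 13: 5
Sum = 2 + 6 + 4 + 2 + 2 + 3 + 3 + 6 + 2 + 1 + 2 + 7 + 5 = 45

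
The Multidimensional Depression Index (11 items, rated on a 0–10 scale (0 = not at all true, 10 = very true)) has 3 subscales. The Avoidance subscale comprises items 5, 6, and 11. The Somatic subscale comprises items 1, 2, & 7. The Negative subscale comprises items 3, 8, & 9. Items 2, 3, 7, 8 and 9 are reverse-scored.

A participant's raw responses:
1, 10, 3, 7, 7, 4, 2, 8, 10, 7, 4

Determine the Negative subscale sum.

Negative items: 3, 8, 9.
Of these, items 3, 8, & 9 are reverse-scored; reversed = (0+10) − raw = 10 − raw.
  item 3: 10 − 3 = 7
  item 8: 10 − 8 = 2
  item 9: 10 − 10 = 0
Sum = 7 + 2 + 0 = 9

9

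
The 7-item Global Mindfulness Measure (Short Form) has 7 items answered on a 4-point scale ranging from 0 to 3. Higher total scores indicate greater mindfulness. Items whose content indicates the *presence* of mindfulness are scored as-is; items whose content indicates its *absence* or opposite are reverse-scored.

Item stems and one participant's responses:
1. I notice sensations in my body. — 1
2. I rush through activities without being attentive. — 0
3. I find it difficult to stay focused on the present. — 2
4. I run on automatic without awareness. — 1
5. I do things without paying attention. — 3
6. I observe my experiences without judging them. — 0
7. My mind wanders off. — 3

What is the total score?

7

Items 2, 3, 4, 5, 7 describe the absence/opposite of mindfulness → reverse-score.
reversed = (0+3) − raw = 3 − raw.
  item 1: 1
  item 2: 3 − 0 = 3
  item 3: 3 − 2 = 1
  item 4: 3 − 1 = 2
  item 5: 3 − 3 = 0
  item 6: 0
  item 7: 3 − 3 = 0
Total = 1 + 3 + 1 + 2 + 0 + 0 + 0 = 7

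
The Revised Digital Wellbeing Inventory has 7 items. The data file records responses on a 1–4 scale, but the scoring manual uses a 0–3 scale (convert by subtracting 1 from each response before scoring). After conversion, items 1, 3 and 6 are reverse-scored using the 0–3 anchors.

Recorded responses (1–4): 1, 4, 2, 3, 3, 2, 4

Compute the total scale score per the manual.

17

Convert to 0–3: 0, 3, 1, 2, 2, 1, 3
Reverse-coded (on a 0–3 scale, reversed = 3 − raw):
  item 1: 3 − 0 = 3
  item 3: 3 − 1 = 2
  item 6: 3 − 1 = 2
Scored: 3, 3, 2, 2, 2, 2, 3
Total = 17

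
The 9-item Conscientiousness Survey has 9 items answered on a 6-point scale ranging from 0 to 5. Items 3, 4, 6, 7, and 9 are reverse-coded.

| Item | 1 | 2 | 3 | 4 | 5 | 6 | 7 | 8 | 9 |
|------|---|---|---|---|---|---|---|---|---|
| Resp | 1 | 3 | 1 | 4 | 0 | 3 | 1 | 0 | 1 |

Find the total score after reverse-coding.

Apply reverse scoring (reverse-coded value = 5 − response):
  item 3: 5 − 1 = 4
  item 4: 5 − 4 = 1
  item 6: 5 − 3 = 2
  item 7: 5 − 1 = 4
  item 9: 5 − 1 = 4
Scored responses: 1, 3, 4, 1, 0, 2, 4, 0, 4
Total = 1 + 3 + 4 + 1 + 0 + 2 + 4 + 0 + 4 = 19

19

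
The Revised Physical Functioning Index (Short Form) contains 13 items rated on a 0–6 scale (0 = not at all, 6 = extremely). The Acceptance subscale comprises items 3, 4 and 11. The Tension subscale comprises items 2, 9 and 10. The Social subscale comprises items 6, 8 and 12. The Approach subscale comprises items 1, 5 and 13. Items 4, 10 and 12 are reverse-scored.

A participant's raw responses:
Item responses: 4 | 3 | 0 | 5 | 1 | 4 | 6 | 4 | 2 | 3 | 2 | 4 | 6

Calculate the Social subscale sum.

Social items: 6, 8, 12.
Of these, item 12 is reverse-scored; reverse-coded value = 6 − response.
  item 6: 4
  item 8: 4
  item 12: 6 − 4 = 2
Sum = 4 + 4 + 2 = 10

10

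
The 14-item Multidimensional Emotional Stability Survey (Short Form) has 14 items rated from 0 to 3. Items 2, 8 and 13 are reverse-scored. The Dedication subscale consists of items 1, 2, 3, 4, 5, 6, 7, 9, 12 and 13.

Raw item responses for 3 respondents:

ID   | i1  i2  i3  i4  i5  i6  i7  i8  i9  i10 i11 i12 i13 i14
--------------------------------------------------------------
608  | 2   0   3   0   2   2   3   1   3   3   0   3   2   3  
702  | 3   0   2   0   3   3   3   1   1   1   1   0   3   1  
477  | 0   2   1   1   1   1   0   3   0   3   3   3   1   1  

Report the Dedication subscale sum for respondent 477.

Respondent 477 raw: 0, 2, 1, 1, 1, 1, 0, 3, 0, 3, 3, 3, 1, 1.
Dedication items: 1, 2, 3, 4, 5, 6, 7, 9, 12, 13.
Reverse-coded (reversed = (0+3) − raw = 3 − raw):
  item 1: 0
  item 2: 3 − 2 = 1
  item 3: 1
  item 4: 1
  item 5: 1
  item 6: 1
  item 7: 0
  item 9: 0
  item 12: 3
  item 13: 3 − 1 = 2
Sum = 0 + 1 + 1 + 1 + 1 + 1 + 0 + 0 + 3 + 2 = 10

10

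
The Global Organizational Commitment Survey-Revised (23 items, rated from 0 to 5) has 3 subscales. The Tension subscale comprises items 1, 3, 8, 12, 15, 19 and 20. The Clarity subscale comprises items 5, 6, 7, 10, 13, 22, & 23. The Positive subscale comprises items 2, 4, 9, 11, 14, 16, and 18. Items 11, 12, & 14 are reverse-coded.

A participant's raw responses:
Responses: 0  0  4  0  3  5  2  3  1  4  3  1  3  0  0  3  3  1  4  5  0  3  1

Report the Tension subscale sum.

Tension items: 1, 3, 8, 12, 15, 19, 20.
Of these, item 12 is reverse-coded; on a 0–5 scale, reversed = 5 − raw.
  item 1: 0
  item 3: 4
  item 8: 3
  item 12: 5 − 1 = 4
  item 15: 0
  item 19: 4
  item 20: 5
Sum = 0 + 4 + 3 + 4 + 0 + 4 + 5 = 20

20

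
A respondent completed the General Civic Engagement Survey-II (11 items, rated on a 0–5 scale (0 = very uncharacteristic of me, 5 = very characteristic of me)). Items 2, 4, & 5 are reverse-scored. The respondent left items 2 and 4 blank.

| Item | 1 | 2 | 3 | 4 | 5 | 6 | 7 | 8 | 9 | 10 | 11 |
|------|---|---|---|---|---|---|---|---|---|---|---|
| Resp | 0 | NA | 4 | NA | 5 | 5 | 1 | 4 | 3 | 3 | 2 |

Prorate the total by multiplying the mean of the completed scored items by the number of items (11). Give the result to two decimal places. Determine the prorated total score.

Reverse-coded (reverse-coded value = 5 − response):
  item 5: 5 − 5 = 0
Completed scored items (9 of 11): 0, 4, 0, 5, 1, 4, 3, 3, 2; sum = 22.
Person mean = 22 / 9 ≈ 2.4444
Prorated total = (22 / 9) × 11 = 26.89 (to 2 dp)

26.89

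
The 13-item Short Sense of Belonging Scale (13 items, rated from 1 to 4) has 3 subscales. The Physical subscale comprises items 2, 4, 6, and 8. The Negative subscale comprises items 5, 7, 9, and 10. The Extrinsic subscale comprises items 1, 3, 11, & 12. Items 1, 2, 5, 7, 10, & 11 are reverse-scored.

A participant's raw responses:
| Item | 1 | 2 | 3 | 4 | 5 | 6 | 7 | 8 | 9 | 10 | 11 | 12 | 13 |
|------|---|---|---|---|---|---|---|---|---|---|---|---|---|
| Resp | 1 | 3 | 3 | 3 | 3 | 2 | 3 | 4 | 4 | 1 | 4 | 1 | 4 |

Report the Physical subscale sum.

11

Physical items: 2, 4, 6, 8.
Of these, item 2 is reverse-scored; reverse-coded value = 5 − response.
  item 2: 5 − 3 = 2
  item 4: 3
  item 6: 2
  item 8: 4
Sum = 2 + 3 + 2 + 4 = 11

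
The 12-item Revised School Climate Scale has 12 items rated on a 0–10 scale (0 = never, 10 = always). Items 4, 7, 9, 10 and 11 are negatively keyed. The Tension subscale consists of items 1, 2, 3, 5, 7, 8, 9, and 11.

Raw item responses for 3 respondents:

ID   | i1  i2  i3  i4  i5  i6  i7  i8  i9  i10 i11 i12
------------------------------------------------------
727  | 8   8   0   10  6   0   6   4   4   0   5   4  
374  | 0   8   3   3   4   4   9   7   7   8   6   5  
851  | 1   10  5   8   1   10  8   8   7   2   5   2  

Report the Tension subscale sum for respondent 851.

Respondent 851 raw: 1, 10, 5, 8, 1, 10, 8, 8, 7, 2, 5, 2.
Tension items: 1, 2, 3, 5, 7, 8, 9, 11.
Reverse-coded (reversed = (0+10) − raw = 10 − raw):
  item 1: 1
  item 2: 10
  item 3: 5
  item 5: 1
  item 7: 10 − 8 = 2
  item 8: 8
  item 9: 10 − 7 = 3
  item 11: 10 − 5 = 5
Sum = 1 + 10 + 5 + 1 + 2 + 8 + 3 + 5 = 35

35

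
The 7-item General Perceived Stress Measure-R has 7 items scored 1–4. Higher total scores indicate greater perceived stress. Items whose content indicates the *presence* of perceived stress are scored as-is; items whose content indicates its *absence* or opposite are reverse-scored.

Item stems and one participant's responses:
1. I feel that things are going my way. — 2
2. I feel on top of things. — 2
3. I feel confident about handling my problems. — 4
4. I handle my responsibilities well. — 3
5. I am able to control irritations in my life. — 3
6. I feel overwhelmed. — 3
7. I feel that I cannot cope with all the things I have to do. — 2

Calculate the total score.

16

Items 1, 2, 3, 4, 5 describe the absence/opposite of perceived stress → reverse-score.
reverse-coded value = 5 − response.
  item 1: 5 − 2 = 3
  item 2: 5 − 2 = 3
  item 3: 5 − 4 = 1
  item 4: 5 − 3 = 2
  item 5: 5 − 3 = 2
  item 6: 3
  item 7: 2
Total = 3 + 3 + 1 + 2 + 2 + 3 + 2 = 16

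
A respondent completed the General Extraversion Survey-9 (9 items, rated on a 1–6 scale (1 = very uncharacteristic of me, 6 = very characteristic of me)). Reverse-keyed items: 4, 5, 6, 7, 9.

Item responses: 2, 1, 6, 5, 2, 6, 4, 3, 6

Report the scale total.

24

Apply reverse scoring (reversed = (1+6) − raw = 7 − raw):
  item 4: 7 − 5 = 2
  item 5: 7 − 2 = 5
  item 6: 7 − 6 = 1
  item 7: 7 − 4 = 3
  item 9: 7 − 6 = 1
After reverse-coding: 2, 1, 6, 2, 5, 1, 3, 3, 1
Total = 2 + 1 + 6 + 2 + 5 + 1 + 3 + 3 + 1 = 24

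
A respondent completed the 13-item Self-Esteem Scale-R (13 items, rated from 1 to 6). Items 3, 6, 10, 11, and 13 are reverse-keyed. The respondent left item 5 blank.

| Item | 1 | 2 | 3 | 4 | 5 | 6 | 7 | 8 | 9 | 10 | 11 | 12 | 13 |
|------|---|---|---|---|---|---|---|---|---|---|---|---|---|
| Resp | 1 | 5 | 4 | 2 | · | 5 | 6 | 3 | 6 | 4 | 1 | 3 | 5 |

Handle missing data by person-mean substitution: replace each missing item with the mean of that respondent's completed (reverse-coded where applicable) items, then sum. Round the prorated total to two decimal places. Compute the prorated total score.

45.50

Reverse-coded (reverse-coded value = 7 − response):
  item 3: 7 − 4 = 3
  item 6: 7 − 5 = 2
  item 10: 7 − 4 = 3
  item 11: 7 − 1 = 6
  item 13: 7 − 5 = 2
Completed scored items (12 of 13): 1, 5, 3, 2, 2, 6, 3, 6, 3, 6, 3, 2; sum = 42.
Person mean = 42 / 12 ≈ 3.5000
Prorated total = (42 / 12) × 13 = 45.50 (to 2 dp)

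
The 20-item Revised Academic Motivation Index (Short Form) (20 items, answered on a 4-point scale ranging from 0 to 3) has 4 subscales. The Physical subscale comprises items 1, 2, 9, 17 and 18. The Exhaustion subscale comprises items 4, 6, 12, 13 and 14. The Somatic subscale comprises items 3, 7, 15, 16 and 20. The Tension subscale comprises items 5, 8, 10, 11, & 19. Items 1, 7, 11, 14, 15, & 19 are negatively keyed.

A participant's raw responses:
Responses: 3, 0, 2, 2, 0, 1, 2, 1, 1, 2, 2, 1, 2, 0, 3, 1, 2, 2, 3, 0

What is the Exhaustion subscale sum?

Exhaustion items: 4, 6, 12, 13, 14.
Of these, item 14 is negatively keyed; on a 0–3 scale, reversed = 3 − raw.
  item 4: 2
  item 6: 1
  item 12: 1
  item 13: 2
  item 14: 3 − 0 = 3
Sum = 2 + 1 + 1 + 2 + 3 = 9

9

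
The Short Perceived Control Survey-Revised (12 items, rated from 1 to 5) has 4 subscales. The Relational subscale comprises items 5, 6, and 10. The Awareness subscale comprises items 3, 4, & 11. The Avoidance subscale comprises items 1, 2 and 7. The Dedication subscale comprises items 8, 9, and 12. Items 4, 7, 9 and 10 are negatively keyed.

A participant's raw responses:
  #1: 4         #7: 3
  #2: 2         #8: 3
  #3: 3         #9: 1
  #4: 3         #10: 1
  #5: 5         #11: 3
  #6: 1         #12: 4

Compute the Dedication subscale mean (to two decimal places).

4.00

Dedication items: 8, 9, 12.
Of these, item 9 is negatively keyed; reversed = (1+5) − raw = 6 − raw.
  item 8: 3
  item 9: 6 − 1 = 5
  item 12: 4
Sum = 3 + 5 + 4 = 12
Mean = 12 / 3 = 4.00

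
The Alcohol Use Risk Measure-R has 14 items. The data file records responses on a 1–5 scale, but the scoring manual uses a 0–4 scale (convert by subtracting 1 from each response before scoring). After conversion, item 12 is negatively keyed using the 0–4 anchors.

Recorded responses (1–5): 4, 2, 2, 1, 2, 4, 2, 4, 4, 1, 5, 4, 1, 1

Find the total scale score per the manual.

Convert to 0–4: 3, 1, 1, 0, 1, 3, 1, 3, 3, 0, 4, 3, 0, 0
Reverse-coded (on a 0–4 scale, reversed = 4 − raw):
  item 12: 4 − 3 = 1
Scored: 3, 1, 1, 0, 1, 3, 1, 3, 3, 0, 4, 1, 0, 0
Total = 21

21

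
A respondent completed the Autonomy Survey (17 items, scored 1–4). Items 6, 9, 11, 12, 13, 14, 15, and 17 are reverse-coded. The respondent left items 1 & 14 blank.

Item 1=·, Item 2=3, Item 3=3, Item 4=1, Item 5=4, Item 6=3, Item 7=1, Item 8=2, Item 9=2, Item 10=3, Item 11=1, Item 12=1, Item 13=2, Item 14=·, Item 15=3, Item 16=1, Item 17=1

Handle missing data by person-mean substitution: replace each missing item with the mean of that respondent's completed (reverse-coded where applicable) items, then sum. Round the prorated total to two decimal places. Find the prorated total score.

Reverse-coded (reverse-coded value = 5 − response):
  item 6: 5 − 3 = 2
  item 9: 5 − 2 = 3
  item 11: 5 − 1 = 4
  item 12: 5 − 1 = 4
  item 13: 5 − 2 = 3
  item 15: 5 − 3 = 2
  item 17: 5 − 1 = 4
Completed scored items (15 of 17): 3, 3, 1, 4, 2, 1, 2, 3, 3, 4, 4, 3, 2, 1, 4; sum = 40.
Person mean = 40 / 15 ≈ 2.6667
Prorated total = (40 / 15) × 17 = 45.33 (to 2 dp)

45.33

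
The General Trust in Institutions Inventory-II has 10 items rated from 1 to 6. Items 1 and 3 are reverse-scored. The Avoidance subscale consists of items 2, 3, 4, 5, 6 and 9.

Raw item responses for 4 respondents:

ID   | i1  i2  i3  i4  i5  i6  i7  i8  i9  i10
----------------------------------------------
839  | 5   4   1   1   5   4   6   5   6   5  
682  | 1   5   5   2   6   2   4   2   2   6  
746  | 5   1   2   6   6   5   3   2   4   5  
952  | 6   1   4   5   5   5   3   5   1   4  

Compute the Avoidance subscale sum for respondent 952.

20

Respondent 952 raw: 6, 1, 4, 5, 5, 5, 3, 5, 1, 4.
Avoidance items: 2, 3, 4, 5, 6, 9.
Reverse-coded (on a 1–6 scale, reversed = 7 − raw):
  item 2: 1
  item 3: 7 − 4 = 3
  item 4: 5
  item 5: 5
  item 6: 5
  item 9: 1
Sum = 1 + 3 + 5 + 5 + 5 + 1 = 20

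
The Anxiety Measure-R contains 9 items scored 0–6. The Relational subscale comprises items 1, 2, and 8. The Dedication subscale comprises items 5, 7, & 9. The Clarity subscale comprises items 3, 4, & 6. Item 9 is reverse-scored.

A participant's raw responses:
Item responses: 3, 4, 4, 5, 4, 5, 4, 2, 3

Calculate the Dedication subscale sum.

11

Dedication items: 5, 7, 9.
Of these, item 9 is reverse-scored; reversed = (0+6) − raw = 6 − raw.
  item 5: 4
  item 7: 4
  item 9: 6 − 3 = 3
Sum = 4 + 4 + 3 = 11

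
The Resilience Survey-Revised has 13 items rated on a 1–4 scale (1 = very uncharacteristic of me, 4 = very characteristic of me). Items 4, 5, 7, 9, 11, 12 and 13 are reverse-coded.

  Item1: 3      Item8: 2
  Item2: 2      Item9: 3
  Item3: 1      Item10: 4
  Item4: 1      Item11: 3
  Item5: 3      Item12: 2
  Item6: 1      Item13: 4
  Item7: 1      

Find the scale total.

31

Raw sum = 30. Reverse-coded items: 4, 5, 7, 9, 11, 12, 13; their raw sum = 17.
Each reversal replaces raw with 5 − raw, changing the total by 5 − 2·raw per item.
Total = 30 + 7·5 − 2·17 = 30 + 35 − 34 = 31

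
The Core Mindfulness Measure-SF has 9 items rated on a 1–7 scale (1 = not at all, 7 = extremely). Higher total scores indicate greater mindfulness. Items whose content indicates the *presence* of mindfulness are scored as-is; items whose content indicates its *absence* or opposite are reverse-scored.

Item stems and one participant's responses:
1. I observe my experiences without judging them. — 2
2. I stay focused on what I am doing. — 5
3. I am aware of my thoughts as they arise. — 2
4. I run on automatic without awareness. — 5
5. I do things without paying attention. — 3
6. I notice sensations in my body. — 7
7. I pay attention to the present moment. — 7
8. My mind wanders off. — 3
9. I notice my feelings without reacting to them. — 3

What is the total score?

39

Items 4, 5, 8 describe the absence/opposite of mindfulness → reverse-score.
on a 1–7 scale, reversed = 8 − raw.
  item 1: 2
  item 2: 5
  item 3: 2
  item 4: 8 − 5 = 3
  item 5: 8 − 3 = 5
  item 6: 7
  item 7: 7
  item 8: 8 − 3 = 5
  item 9: 3
Total = 2 + 5 + 2 + 3 + 5 + 7 + 7 + 5 + 3 = 39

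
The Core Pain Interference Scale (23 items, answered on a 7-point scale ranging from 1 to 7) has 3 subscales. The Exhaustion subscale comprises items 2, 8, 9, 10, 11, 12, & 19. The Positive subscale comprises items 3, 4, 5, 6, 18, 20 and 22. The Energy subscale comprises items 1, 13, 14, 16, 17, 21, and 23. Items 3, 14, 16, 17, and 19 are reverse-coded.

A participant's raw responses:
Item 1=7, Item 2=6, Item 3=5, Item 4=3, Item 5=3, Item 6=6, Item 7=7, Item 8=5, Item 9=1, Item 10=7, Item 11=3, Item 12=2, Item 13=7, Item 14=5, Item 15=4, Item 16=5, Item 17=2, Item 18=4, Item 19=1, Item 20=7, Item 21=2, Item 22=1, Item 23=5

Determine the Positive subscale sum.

Positive items: 3, 4, 5, 6, 18, 20, 22.
Of these, item 3 is reverse-coded; reverse-coded value = 8 − response.
  item 3: 8 − 5 = 3
  item 4: 3
  item 5: 3
  item 6: 6
  item 18: 4
  item 20: 7
  item 22: 1
Sum = 3 + 3 + 3 + 6 + 4 + 7 + 1 = 27

27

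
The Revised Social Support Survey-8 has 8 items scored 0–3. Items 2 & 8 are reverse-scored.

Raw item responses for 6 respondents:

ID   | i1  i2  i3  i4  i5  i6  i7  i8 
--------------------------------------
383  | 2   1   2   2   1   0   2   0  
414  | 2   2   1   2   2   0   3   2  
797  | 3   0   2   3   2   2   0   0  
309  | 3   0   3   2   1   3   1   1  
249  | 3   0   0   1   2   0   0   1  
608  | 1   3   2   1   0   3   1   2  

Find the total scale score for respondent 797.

18

Respondent 797 raw: 3, 0, 2, 3, 2, 2, 0, 0.
Reverse-coded (reversed = (0+3) − raw = 3 − raw):
  item 1: 3
  item 2: 3 − 0 = 3
  item 3: 2
  item 4: 3
  item 5: 2
  item 6: 2
  item 7: 0
  item 8: 3 − 0 = 3
Sum = 3 + 3 + 2 + 3 + 2 + 2 + 0 + 3 = 18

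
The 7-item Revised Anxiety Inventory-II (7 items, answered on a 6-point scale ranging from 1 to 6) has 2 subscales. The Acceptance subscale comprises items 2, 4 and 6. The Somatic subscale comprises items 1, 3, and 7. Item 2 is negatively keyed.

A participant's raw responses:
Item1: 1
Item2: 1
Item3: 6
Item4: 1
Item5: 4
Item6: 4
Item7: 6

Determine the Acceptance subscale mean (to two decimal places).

Acceptance items: 2, 4, 6.
Of these, item 2 is negatively keyed; reverse-coded value = 7 − response.
  item 2: 7 − 1 = 6
  item 4: 1
  item 6: 4
Sum = 6 + 1 + 4 = 11
Mean = 11 / 3 = 3.67

3.67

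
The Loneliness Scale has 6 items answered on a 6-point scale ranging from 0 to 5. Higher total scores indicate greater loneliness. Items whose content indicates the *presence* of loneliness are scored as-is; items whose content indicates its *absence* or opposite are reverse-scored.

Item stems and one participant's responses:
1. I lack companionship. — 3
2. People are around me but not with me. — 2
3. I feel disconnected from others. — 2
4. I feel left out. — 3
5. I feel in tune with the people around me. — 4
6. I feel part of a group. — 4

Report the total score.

Items 5, 6 describe the absence/opposite of loneliness → reverse-score.
reversed = (0+5) − raw = 5 − raw.
  item 1: 3
  item 2: 2
  item 3: 2
  item 4: 3
  item 5: 5 − 4 = 1
  item 6: 5 − 4 = 1
Total = 3 + 2 + 2 + 3 + 1 + 1 = 12

12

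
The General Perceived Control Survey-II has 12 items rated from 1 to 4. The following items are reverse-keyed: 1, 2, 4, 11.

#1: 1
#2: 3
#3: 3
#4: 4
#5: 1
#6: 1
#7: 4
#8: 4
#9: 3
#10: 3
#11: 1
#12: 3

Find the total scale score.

33

Reverse-keyed items use 5 − raw:
  item 1: 5 − 1 = 4
  item 2: 5 − 3 = 2
  item 4: 5 − 4 = 1
  item 11: 5 − 1 = 4
Scored items: 4, 2, 3, 1, 1, 1, 4, 4, 3, 3, 4, 3
Total = 4 + 2 + 3 + 1 + 1 + 1 + 4 + 4 + 3 + 3 + 4 + 3 = 33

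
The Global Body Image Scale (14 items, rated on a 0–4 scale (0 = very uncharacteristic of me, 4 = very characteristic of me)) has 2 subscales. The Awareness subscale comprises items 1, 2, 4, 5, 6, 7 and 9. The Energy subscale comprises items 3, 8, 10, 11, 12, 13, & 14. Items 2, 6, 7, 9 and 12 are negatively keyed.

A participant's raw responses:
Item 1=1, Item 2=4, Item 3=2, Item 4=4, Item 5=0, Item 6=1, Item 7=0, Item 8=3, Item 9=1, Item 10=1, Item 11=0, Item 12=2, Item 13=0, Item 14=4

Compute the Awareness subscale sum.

15

Awareness items: 1, 2, 4, 5, 6, 7, 9.
Of these, items 2, 6, 7 and 9 are negatively keyed; reversed = (0+4) − raw = 4 − raw.
  item 1: 1
  item 2: 4 − 4 = 0
  item 4: 4
  item 5: 0
  item 6: 4 − 1 = 3
  item 7: 4 − 0 = 4
  item 9: 4 − 1 = 3
Sum = 1 + 0 + 4 + 0 + 3 + 4 + 3 = 15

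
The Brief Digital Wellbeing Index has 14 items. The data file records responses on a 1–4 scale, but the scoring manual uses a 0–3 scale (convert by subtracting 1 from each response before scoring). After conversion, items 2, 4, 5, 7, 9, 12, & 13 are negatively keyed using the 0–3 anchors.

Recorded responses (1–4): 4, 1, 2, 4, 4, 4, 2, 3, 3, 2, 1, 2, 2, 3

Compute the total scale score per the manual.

Convert to 0–3: 3, 0, 1, 3, 3, 3, 1, 2, 2, 1, 0, 1, 1, 2
Reverse-coded (on a 0–3 scale, reversed = 3 − raw):
  item 2: 3 − 0 = 3
  item 4: 3 − 3 = 0
  item 5: 3 − 3 = 0
  item 7: 3 − 1 = 2
  item 9: 3 − 2 = 1
  item 12: 3 − 1 = 2
  item 13: 3 − 1 = 2
Scored: 3, 3, 1, 0, 0, 3, 2, 2, 1, 1, 0, 2, 2, 2
Total = 22

22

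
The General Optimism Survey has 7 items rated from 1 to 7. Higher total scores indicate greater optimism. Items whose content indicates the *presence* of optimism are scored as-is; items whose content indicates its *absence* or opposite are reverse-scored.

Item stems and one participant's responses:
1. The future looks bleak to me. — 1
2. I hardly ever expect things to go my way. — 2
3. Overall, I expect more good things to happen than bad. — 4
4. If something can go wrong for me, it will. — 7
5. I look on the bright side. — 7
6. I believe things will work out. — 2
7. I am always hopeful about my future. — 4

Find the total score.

31

Items 1, 2, 4 describe the absence/opposite of optimism → reverse-score.
on a 1–7 scale, reversed = 8 − raw.
  item 1: 8 − 1 = 7
  item 2: 8 − 2 = 6
  item 3: 4
  item 4: 8 − 7 = 1
  item 5: 7
  item 6: 2
  item 7: 4
Total = 7 + 6 + 4 + 1 + 7 + 2 + 4 = 31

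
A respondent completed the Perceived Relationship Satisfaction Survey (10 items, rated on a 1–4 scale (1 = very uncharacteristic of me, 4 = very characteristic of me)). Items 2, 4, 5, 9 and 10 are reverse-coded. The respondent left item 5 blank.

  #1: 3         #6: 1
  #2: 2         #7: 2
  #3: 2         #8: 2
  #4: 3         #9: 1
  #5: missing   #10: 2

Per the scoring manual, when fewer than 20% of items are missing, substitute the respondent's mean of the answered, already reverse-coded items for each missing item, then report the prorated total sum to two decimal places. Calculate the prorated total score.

Reverse-coded (reversed = (1+4) − raw = 5 − raw):
  item 2: 5 − 2 = 3
  item 4: 5 − 3 = 2
  item 9: 5 − 1 = 4
  item 10: 5 − 2 = 3
Completed scored items (9 of 10): 3, 3, 2, 2, 1, 2, 2, 4, 3; sum = 22.
Person mean = 22 / 9 ≈ 2.4444
Prorated total = (22 / 9) × 10 = 24.44 (to 2 dp)

24.44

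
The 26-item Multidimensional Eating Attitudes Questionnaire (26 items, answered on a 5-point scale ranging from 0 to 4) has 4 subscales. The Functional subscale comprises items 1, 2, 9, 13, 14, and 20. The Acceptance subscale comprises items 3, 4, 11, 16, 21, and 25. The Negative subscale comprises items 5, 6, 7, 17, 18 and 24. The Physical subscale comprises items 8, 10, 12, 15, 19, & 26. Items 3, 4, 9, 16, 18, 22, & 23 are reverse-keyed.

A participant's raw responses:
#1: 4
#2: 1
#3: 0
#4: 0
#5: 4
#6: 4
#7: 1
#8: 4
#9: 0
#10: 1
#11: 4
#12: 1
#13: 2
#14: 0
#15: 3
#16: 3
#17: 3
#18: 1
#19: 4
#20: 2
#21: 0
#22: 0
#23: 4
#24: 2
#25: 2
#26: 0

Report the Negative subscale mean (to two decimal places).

Negative items: 5, 6, 7, 17, 18, 24.
Of these, item 18 is reverse-keyed; reverse-coded value = 4 − response.
  item 5: 4
  item 6: 4
  item 7: 1
  item 17: 3
  item 18: 4 − 1 = 3
  item 24: 2
Sum = 4 + 4 + 1 + 3 + 3 + 2 = 17
Mean = 17 / 6 = 2.83

2.83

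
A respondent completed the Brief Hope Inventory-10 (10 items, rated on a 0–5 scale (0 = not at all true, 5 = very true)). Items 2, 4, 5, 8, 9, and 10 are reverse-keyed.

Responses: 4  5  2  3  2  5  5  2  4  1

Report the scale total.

Reversing items 2, 4, 5, 8, 9, and 10 with 5 − raw:
Total = 4 + (5−5) + 2 + (5−3) + (5−2) + 5 + 5 + (5−2) + (5−4) + (5−1)
      = 4 + 0 + 2 + 2 + 3 + 5 + 5 + 3 + 1 + 4 = 29

29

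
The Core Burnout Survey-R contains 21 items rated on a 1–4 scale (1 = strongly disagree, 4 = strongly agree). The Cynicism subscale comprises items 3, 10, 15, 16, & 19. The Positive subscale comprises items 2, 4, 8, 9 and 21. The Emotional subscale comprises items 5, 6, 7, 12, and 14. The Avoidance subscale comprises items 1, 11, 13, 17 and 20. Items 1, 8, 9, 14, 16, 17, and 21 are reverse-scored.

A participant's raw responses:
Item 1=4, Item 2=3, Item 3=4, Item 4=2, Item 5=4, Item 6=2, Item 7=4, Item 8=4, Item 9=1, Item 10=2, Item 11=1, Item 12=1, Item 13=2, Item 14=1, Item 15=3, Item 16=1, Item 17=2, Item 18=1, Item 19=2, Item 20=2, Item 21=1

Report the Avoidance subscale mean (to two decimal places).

Avoidance items: 1, 11, 13, 17, 20.
Of these, items 1 and 17 are reverse-scored; reverse-coded value = 5 − response.
  item 1: 5 − 4 = 1
  item 11: 1
  item 13: 2
  item 17: 5 − 2 = 3
  item 20: 2
Sum = 1 + 1 + 2 + 3 + 2 = 9
Mean = 9 / 5 = 1.80

1.80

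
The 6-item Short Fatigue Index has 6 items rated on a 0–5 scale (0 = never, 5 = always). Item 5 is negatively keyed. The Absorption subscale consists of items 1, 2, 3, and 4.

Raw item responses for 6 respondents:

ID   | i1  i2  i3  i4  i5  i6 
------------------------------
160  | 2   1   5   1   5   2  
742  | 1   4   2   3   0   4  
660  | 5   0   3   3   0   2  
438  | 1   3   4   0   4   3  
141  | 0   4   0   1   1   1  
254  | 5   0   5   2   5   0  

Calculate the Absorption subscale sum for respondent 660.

11

Respondent 660 raw: 5, 0, 3, 3, 0, 2.
Absorption items: 1, 2, 3, 4.
Reverse-coded (reversed = (0+5) − raw = 5 − raw):
  item 1: 5
  item 2: 0
  item 3: 3
  item 4: 3
Sum = 5 + 0 + 3 + 3 = 11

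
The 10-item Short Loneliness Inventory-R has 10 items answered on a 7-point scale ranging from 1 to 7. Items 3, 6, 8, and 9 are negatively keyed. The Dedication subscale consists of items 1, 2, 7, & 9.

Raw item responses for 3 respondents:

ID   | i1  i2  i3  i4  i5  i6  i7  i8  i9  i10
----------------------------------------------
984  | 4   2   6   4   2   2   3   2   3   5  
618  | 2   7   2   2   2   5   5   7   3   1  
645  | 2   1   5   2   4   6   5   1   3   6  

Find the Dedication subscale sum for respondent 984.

14

Respondent 984 raw: 4, 2, 6, 4, 2, 2, 3, 2, 3, 5.
Dedication items: 1, 2, 7, 9.
Reverse-coded (reverse-coded value = 8 − response):
  item 1: 4
  item 2: 2
  item 7: 3
  item 9: 8 − 3 = 5
Sum = 4 + 2 + 3 + 5 = 14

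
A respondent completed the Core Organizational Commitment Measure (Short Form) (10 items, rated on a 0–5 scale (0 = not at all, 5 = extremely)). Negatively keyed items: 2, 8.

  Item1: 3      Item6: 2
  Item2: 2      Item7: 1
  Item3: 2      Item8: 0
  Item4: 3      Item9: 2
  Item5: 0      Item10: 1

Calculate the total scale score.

22

Reverse-coded items (on a 0–5 scale, reversed = 5 − raw):
  item 2: 5 − 2 = 3
  item 8: 5 − 0 = 5
Scored responses: 3, 3, 2, 3, 0, 2, 1, 5, 2, 1
Total = 3 + 3 + 2 + 3 + 0 + 2 + 1 + 5 + 2 + 1 = 22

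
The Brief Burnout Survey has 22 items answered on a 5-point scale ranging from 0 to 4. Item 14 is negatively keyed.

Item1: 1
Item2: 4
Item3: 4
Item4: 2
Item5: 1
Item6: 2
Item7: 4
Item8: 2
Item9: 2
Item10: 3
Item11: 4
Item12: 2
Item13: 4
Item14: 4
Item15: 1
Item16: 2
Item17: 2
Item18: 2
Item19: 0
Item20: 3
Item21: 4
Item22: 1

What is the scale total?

Apply reverse scoring (reverse-coded value = 4 − response):
  item 14: 4 − 4 = 0
Scored items: 1, 4, 4, 2, 1, 2, 4, 2, 2, 3, 4, 2, 4, 0, 1, 2, 2, 2, 0, 3, 4, 1
Total = 1 + 4 + 4 + 2 + 1 + 2 + 4 + 2 + 2 + 3 + 4 + 2 + 4 + 0 + 1 + 2 + 2 + 2 + 0 + 3 + 4 + 1 = 50

50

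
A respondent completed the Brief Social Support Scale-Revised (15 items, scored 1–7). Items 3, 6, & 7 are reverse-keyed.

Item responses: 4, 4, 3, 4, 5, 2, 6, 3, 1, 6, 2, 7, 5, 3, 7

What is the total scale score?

Reverse-keyed items use 8 − raw:
  item 3: 8 − 3 = 5
  item 6: 8 − 2 = 6
  item 7: 8 − 6 = 2
After reverse-coding: 4, 4, 5, 4, 5, 6, 2, 3, 1, 6, 2, 7, 5, 3, 7
Total = 4 + 4 + 5 + 4 + 5 + 6 + 2 + 3 + 1 + 6 + 2 + 7 + 5 + 3 + 7 = 64

64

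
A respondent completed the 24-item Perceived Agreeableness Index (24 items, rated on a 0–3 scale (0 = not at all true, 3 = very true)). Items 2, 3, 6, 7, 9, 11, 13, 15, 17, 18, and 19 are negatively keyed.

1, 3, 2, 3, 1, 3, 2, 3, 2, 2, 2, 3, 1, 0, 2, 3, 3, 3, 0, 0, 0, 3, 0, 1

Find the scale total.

30

Raw sum = 43. Negatively keyed items: 2, 3, 6, 7, 9, 11, 13, 15, 17, 18, 19; their raw sum = 23.
Each reversal replaces raw with 3 − raw, changing the total by 3 − 2·raw per item.
Total = 43 + 11·3 − 2·23 = 43 + 33 − 46 = 30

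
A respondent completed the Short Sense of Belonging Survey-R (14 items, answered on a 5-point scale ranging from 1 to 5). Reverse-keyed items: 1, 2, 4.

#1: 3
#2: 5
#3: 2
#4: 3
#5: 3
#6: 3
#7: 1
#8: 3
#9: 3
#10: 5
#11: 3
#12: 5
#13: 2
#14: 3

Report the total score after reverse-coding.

40

Reversing items 1, 2, & 4 with 6 − raw:
Total = (6−3) + (6−5) + 2 + (6−3) + 3 + 3 + 1 + 3 + 3 + 5 + 3 + 5 + 2 + 3
      = 3 + 1 + 2 + 3 + 3 + 3 + 1 + 3 + 3 + 5 + 3 + 5 + 2 + 3 = 40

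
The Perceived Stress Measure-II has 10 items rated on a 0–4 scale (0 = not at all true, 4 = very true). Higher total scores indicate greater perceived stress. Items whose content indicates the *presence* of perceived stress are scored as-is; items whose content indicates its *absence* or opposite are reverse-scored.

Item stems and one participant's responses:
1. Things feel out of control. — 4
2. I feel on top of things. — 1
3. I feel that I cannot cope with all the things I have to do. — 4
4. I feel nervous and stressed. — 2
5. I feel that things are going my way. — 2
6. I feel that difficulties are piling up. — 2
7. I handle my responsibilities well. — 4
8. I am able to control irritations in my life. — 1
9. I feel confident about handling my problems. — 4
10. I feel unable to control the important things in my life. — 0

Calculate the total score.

20

Items 2, 5, 7, 8, 9 describe the absence/opposite of perceived stress → reverse-score.
on a 0–4 scale, reversed = 4 − raw.
  item 1: 4
  item 2: 4 − 1 = 3
  item 3: 4
  item 4: 2
  item 5: 4 − 2 = 2
  item 6: 2
  item 7: 4 − 4 = 0
  item 8: 4 − 1 = 3
  item 9: 4 − 4 = 0
  item 10: 0
Total = 4 + 3 + 4 + 2 + 2 + 2 + 0 + 3 + 0 + 0 = 20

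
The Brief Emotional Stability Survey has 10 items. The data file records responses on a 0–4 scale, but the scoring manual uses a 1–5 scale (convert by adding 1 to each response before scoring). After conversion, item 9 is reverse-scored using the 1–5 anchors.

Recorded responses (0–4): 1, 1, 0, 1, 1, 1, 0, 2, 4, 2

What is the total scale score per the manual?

Convert to 1–5: 2, 2, 1, 2, 2, 2, 1, 3, 5, 3
Reverse-coded (on a 1–5 scale, reversed = 6 − raw):
  item 9: 6 − 5 = 1
Scored: 2, 2, 1, 2, 2, 2, 1, 3, 1, 3
Total = 19

19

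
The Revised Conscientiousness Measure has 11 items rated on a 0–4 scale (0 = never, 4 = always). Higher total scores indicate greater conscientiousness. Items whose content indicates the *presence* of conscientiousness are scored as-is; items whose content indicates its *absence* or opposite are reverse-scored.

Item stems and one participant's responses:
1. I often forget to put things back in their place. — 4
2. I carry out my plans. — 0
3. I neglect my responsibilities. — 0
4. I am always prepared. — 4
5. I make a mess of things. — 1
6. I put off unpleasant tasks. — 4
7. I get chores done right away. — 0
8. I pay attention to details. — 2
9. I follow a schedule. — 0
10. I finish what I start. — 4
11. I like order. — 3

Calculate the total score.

20

Items 1, 3, 5, 6 describe the absence/opposite of conscientiousness → reverse-score.
on a 0–4 scale, reversed = 4 − raw.
  item 1: 4 − 4 = 0
  item 2: 0
  item 3: 4 − 0 = 4
  item 4: 4
  item 5: 4 − 1 = 3
  item 6: 4 − 4 = 0
  item 7: 0
  item 8: 2
  item 9: 0
  item 10: 4
  item 11: 3
Total = 0 + 0 + 4 + 4 + 3 + 0 + 0 + 2 + 0 + 4 + 3 = 20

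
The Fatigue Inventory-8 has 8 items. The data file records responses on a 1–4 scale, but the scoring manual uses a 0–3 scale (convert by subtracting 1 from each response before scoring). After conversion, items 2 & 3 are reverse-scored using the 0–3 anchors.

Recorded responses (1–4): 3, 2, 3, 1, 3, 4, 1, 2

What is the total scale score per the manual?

11

Convert to 0–3: 2, 1, 2, 0, 2, 3, 0, 1
Reverse-coded (on a 0–3 scale, reversed = 3 − raw):
  item 2: 3 − 1 = 2
  item 3: 3 − 2 = 1
Scored: 2, 2, 1, 0, 2, 3, 0, 1
Total = 11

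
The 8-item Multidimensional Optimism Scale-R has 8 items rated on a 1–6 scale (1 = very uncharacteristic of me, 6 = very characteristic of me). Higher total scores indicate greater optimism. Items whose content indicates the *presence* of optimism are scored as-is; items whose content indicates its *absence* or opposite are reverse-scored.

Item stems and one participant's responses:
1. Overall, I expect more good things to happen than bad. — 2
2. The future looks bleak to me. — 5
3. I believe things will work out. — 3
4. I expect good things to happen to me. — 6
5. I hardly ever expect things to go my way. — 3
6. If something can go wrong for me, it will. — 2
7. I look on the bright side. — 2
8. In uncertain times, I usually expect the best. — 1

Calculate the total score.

Items 2, 5, 6 describe the absence/opposite of optimism → reverse-score.
reverse-coded value = 7 − response.
  item 1: 2
  item 2: 7 − 5 = 2
  item 3: 3
  item 4: 6
  item 5: 7 − 3 = 4
  item 6: 7 − 2 = 5
  item 7: 2
  item 8: 1
Total = 2 + 2 + 3 + 6 + 4 + 5 + 2 + 1 = 25

25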